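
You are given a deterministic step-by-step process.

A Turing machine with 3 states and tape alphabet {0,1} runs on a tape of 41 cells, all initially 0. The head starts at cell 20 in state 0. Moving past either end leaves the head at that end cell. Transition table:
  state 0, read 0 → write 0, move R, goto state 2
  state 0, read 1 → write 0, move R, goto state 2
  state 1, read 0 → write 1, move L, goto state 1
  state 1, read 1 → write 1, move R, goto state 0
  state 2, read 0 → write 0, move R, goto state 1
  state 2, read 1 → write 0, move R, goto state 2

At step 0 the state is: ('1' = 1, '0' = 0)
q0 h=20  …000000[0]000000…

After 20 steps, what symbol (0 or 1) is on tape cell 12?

t=0: q0 h=20  …000000[0]000000…
t=1: q2 h=21  …000000[0]000000…
t=2: q1 h=22  …000000[0]000000…
t=3: q1 h=21  …000000[0]100000…
t=4: q1 h=20  …000000[0]110000…
t=5: q1 h=19  …000000[0]111000…
t=6: q1 h=18  …000000[0]111100…
t=7: q1 h=17  …000000[0]111110…
t=8: q1 h=16  …000000[0]111111…
t=9: q1 h=15  …000000[0]111111…
t=10: q1 h=14  …000000[0]111111…
t=11: q1 h=13  …000000[0]111111…
t=12: q1 h=12  …000000[0]111111…
t=13: q1 h=11  …000000[0]111111…
t=14: q1 h=10  …000000[0]111111…
t=15: q1 h= 9  …000000[0]111111…
t=16: q1 h= 8  …000000[0]111111…
t=17: q1 h= 7  …000000[0]111111…
t=18: q1 h= 6  |000000[0]111111…
t=19: q1 h= 5  |00000[0]111111…
t=20: q1 h= 4  |0000[0]111111…

1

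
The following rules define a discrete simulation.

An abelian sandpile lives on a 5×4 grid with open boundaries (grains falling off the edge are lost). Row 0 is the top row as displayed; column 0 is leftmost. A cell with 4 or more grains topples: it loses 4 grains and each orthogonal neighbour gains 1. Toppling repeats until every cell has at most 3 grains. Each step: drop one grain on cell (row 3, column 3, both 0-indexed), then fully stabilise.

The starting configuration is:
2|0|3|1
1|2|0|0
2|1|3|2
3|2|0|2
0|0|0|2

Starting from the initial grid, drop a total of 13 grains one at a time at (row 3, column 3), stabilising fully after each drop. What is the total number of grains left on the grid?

[0] 2|0|3|1
1|2|0|0
2|1|3|2
3|2|0|2
0|0|0|2
[1] 2|0|3|1
1|2|0|0
2|1|3|2
3|2|0|3
0|0|0|2
[2] 2|0|3|1
1|2|0|0
2|1|3|3
3|2|1|0
0|0|0|3
[3] 2|0|3|1
1|2|0|0
2|1|3|3
3|2|1|1
0|0|0|3
[4] 2|0|3|1
1|2|0|0
2|1|3|3
3|2|1|2
0|0|0|3
[5] 2|0|3|1
1|2|0|0
2|1|3|3
3|2|1|3
0|0|0|3
[6] 2|0|3|1
1|2|1|1
2|2|0|1
3|2|3|2
0|0|1|0
[7] 2|0|3|1
1|2|1|1
2|2|0|1
3|2|3|3
0|0|1|0
[8] 2|0|3|1
1|2|1|1
2|2|1|2
3|3|0|1
0|0|2|1
[9] 2|0|3|1
1|2|1|1
2|2|1|2
3|3|0|2
0|0|2|1
[10] 2|0|3|1
1|2|1|1
2|2|1|2
3|3|0|3
0|0|2|1
[11] 2|0|3|1
1|2|1|1
2|2|1|3
3|3|1|0
0|0|2|2
[12] 2|0|3|1
1|2|1|1
2|2|1|3
3|3|1|1
0|0|2|2
[13] 2|0|3|1
1|2|1|1
2|2|1|3
3|3|1|2
0|0|2|2

32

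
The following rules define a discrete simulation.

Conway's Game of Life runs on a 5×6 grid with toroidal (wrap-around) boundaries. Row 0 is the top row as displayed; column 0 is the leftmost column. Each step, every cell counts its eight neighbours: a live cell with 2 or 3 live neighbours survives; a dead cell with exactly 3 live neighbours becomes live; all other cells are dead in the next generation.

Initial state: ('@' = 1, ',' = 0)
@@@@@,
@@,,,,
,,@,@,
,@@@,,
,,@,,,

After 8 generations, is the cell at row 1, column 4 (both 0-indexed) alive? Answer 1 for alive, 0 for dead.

1

0) @@@@@,
@@,,,,
,,@,@,
,@@@,,
,,@,,,
1) @,,@,@
@,,,@,
@,,,,,
,@,,,,
@,,,@,
2) @@,@,,
@@,,@,
@@,,,@
@@,,,@
@@,,@,
3) ,,,@@,
,,,,@,
,,@,@,
,,@,@,
,,,,@,
4) ,,,@@@
,,,,@@
,,,,@@
,,,,@@
,,,,@@
5) @,,@,,
@,,,,,
@,,@,,
@,,@,,
@,,,,,
6) @@,,,@
@@,,,@
@@,,,@
@@,,,@
@@,,,@
7) ,,@,@,
,,@,@,
,,@,@,
,,@,@,
,,@,@,
8) ,@@,@@
,@@,@@
,@@,@@
,@@,@@
,@@,@@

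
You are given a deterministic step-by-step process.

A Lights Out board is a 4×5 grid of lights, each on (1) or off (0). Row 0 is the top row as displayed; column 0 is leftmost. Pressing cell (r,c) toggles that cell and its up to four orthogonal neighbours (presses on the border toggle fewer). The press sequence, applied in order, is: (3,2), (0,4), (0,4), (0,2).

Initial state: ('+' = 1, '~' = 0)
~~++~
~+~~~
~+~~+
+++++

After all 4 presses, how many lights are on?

8

0) ~~++~
~+~~~
~+~~+
+++++
1) ~~++~
~+~~~
~++~+
+~~~+
2) ~~+~+
~+~~+
~++~+
+~~~+
3) ~~++~
~+~~~
~++~+
+~~~+
4) ~+~~~
~++~~
~++~+
+~~~+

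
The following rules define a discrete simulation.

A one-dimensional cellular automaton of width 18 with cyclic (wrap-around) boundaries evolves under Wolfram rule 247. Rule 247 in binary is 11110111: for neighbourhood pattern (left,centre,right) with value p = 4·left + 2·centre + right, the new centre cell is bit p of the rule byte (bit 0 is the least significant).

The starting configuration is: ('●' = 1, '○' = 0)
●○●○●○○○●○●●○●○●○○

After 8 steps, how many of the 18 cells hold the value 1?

17

t=0: ●○●○●○○○●○●●○●○●○○
t=1: ●●●●●●●●●●○●●●●●●●
t=2: ●●●●●●●●●●●○●●●●●●
t=3: ●●●●●●●●●●●●○●●●●●
t=4: ●●●●●●●●●●●●●○●●●●
t=5: ●●●●●●●●●●●●●●○●●●
t=6: ●●●●●●●●●●●●●●●○●●
t=7: ●●●●●●●●●●●●●●●●○●
t=8: ●●●●●●●●●●●●●●●●●○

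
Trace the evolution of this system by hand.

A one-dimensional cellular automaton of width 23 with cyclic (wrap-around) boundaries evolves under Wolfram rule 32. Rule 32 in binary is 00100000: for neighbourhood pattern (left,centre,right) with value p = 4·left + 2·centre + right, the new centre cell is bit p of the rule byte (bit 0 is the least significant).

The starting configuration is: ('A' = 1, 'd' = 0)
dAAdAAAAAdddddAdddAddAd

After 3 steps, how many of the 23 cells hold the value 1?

k=0  dAAdAAAAAdddddAdddAddAd
k=1  dddAddddddddddddddddddd
k=2  ddddddddddddddddddddddd
k=3  ddddddddddddddddddddddd

0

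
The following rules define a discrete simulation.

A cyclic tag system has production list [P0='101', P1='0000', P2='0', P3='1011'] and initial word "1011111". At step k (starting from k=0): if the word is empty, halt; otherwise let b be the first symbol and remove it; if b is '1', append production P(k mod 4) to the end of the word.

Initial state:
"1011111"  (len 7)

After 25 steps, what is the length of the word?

27

[0] "1011111"  (len 7)
[1] "011111101"  (len 9)
[2] "11111101"  (len 8)
[3] "11111010"  (len 8)
[4] "11110101011"  (len 11)
[5] "1110101011101"  (len 13)
[6] "1101010111010000"  (len 16)
[7] "1010101110100000"  (len 16)
[8] "0101011101000001011"  (len 19)
[9] "101011101000001011"  (len 18)
[10] "010111010000010110000"  (len 21)
[11] "10111010000010110000"  (len 20)
[12] "01110100000101100001011"  (len 23)
[13] "1110100000101100001011"  (len 22)
[14] "1101000001011000010110000"  (len 25)
[15] "1010000010110000101100000"  (len 25)
[16] "0100000101100001011000001011"  (len 28)
[17] "100000101100001011000001011"  (len 27)
[18] "000001011000010110000010110000"  (len 30)
[19] "00001011000010110000010110000"  (len 29)
[20] "0001011000010110000010110000"  (len 28)
[21] "001011000010110000010110000"  (len 27)
[22] "01011000010110000010110000"  (len 26)
[23] "1011000010110000010110000"  (len 25)
[24] "0110000101100000101100001011"  (len 28)
[25] "110000101100000101100001011"  (len 27)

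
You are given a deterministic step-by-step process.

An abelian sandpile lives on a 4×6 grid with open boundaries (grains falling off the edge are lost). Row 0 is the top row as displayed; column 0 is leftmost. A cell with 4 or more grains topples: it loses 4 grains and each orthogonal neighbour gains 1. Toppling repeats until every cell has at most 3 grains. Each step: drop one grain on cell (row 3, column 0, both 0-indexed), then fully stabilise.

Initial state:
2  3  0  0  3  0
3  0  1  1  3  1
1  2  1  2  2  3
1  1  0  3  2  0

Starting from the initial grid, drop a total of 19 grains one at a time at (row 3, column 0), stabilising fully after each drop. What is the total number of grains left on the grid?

40

k=0  2  3  0  0  3  0
3  0  1  1  3  1
1  2  1  2  2  3
1  1  0  3  2  0
k=1  2  3  0  0  3  0
3  0  1  1  3  1
1  2  1  2  2  3
2  1  0  3  2  0
k=2  2  3  0  0  3  0
3  0  1  1  3  1
1  2  1  2  2  3
3  1  0  3  2  0
k=3  2  3  0  0  3  0
3  0  1  1  3  1
2  2  1  2  2  3
0  2  0  3  2  0
k=4  2  3  0  0  3  0
3  0  1  1  3  1
2  2  1  2  2  3
1  2  0  3  2  0
k=5  2  3  0  0  3  0
3  0  1  1  3  1
2  2  1  2  2  3
2  2  0  3  2  0
k=6  2  3  0  0  3  0
3  0  1  1  3  1
2  2  1  2  2  3
3  2  0  3  2  0
k=7  2  3  0  0  3  0
3  0  1  1  3  1
3  2  1  2  2  3
0  3  0  3  2  0
k=8  2  3  0  0  3  0
3  0  1  1  3  1
3  2  1  2  2  3
1  3  0  3  2  0
k=9  2  3  0  0  3  0
3  0  1  1  3  1
3  2  1  2  2  3
2  3  0  3  2  0
k=10  2  3  0  0  3  0
3  0  1  1  3  1
3  2  1  2  2  3
3  3  0  3  2  0
k=11  3  3  0  0  3  0
0  2  1  1  3  1
2  0  2  2  2  3
2  1  1  3  2  0
k=12  3  3  0  0  3  0
0  2  1  1  3  1
2  0  2  2  2  3
3  1  1  3  2  0
k=13  3  3  0  0  3  0
0  2  1  1  3  1
3  0  2  2  2  3
0  2  1  3  2  0
k=14  3  3  0  0  3  0
0  2  1  1  3  1
3  0  2  2  2  3
1  2  1  3  2  0
k=15  3  3  0  0  3  0
0  2  1  1  3  1
3  0  2  2  2  3
2  2  1  3  2  0
k=16  3  3  0  0  3  0
0  2  1  1  3  1
3  0  2  2  2  3
3  2  1  3  2  0
k=17  3  3  0  0  3  0
1  2  1  1  3  1
0  1  2  2  2  3
1  3  1  3  2  0
k=18  3  3  0  0  3  0
1  2  1  1  3  1
0  1  2  2  2  3
2  3  1  3  2  0
k=19  3  3  0  0  3  0
1  2  1  1  3  1
0  1  2  2  2  3
3  3  1  3  2  0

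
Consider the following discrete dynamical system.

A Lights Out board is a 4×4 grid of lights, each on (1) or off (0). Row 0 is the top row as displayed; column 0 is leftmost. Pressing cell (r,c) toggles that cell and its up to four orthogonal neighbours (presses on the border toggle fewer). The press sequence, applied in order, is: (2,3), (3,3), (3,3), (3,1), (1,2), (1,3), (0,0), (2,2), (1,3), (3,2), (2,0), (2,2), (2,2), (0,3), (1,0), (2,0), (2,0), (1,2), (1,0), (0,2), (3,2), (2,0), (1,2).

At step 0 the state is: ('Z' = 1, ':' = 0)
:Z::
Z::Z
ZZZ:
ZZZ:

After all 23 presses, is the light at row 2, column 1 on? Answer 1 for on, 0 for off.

1

step 0: :Z::
Z::Z
ZZZ:
ZZZ:
step 1: :Z::
Z:::
ZZ:Z
ZZZZ
step 2: :Z::
Z:::
ZZ::
ZZ::
step 3: :Z::
Z:::
ZZ:Z
ZZZZ
step 4: :Z::
Z:::
Z::Z
:::Z
step 5: :ZZ:
ZZZZ
Z:ZZ
:::Z
step 6: :ZZZ
ZZ::
Z:Z:
:::Z
step 7: Z:ZZ
:Z::
Z:Z:
:::Z
step 8: Z:ZZ
:ZZ:
ZZ:Z
::ZZ
step 9: Z:Z:
:Z:Z
ZZ::
::ZZ
step 10: Z:Z:
:Z:Z
ZZZ:
:Z::
step 11: Z:Z:
ZZ:Z
::Z:
ZZ::
step 12: Z:Z:
ZZZZ
:Z:Z
ZZZ:
step 13: Z:Z:
ZZ:Z
::Z:
ZZ::
step 14: Z::Z
ZZ::
::Z:
ZZ::
step 15: :::Z
::::
Z:Z:
ZZ::
step 16: :::Z
Z:::
:ZZ:
:Z::
step 17: :::Z
::::
Z:Z:
ZZ::
step 18: ::ZZ
:ZZZ
Z:::
ZZ::
step 19: Z:ZZ
Z:ZZ
::::
ZZ::
step 20: ZZ::
Z::Z
::::
ZZ::
step 21: ZZ::
Z::Z
::Z:
Z:ZZ
step 22: ZZ::
:::Z
ZZZ:
::ZZ
step 23: ZZZ:
:ZZ:
ZZ::
::ZZ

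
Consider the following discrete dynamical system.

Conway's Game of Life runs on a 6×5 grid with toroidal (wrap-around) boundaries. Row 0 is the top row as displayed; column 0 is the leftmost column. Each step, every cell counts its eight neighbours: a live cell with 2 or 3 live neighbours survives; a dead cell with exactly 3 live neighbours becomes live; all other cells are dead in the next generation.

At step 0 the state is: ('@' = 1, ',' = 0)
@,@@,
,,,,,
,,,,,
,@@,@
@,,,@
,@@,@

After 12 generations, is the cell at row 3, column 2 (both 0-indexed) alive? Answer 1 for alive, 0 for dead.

1

gen 0: @,@@,
,,,,,
,,,,,
,@@,@
@,,,@
,@@,@
gen 1: @,@@@
,,,,,
,,,,,
,@,@@
,,,,@
,,@,,
gen 2: ,@@@@
,,,@@
,,,,,
@,,@@
@,@,@
@@@,,
gen 3: ,,,,,
@,,,@
@,,,,
@@,@,
,,@,,
,,,,,
gen 4: ,,,,,
@,,,@
,,,,,
@@@,@
,@@,,
,,,,,
gen 5: ,,,,,
,,,,,
,,,@,
@,@@,
,,@@,
,,,,,
gen 6: ,,,,,
,,,,,
,,@@@
,@,,,
,@@@@
,,,,,
gen 7: ,,,,,
,,,@,
,,@@,
,@,,,
@@@@,
,,@@,
gen 8: ,,@@,
,,@@,
,,@@,
@,,,@
@,,@@
,,,@@
gen 9: ,,,,,
,@,,@
,@@,,
@@@,,
,,,,,
@,,,,
gen 10: @,,,,
@@@,,
,,,@,
@,@,,
@,,,,
,,,,,
gen 11: @,,,,
@@@,@
@,,@@
,@,,@
,@,,,
,,,,,
gen 12: @,,,@
,,@,,
,,,,,
,@@@@
@,,,,
,,,,,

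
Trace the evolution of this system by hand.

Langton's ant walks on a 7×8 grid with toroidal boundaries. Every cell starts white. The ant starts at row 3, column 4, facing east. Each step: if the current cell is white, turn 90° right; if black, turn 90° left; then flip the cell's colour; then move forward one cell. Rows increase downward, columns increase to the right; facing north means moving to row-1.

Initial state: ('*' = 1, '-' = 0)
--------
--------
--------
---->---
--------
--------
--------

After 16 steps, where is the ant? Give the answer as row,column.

3,4

t=0: --------
--------
--------
---->---
--------
--------
--------
t=1: --------
--------
--------
----*---
----v---
--------
--------
t=2: --------
--------
--------
----*---
---<*---
--------
--------
t=3: --------
--------
--------
---^*---
---**---
--------
--------
t=4: --------
--------
--------
---*>---
---**---
--------
--------
t=5: --------
--------
----^---
---*----
---**---
--------
--------
t=6: --------
--------
----*>--
---*----
---**---
--------
--------
t=7: --------
--------
----**--
---*-v--
---**---
--------
--------
t=8: --------
--------
----**--
---*<*--
---**---
--------
--------
t=9: --------
--------
----^*--
---***--
---**---
--------
--------
t=10: --------
--------
---<-*--
---***--
---**---
--------
--------
t=11: --------
---^----
---*-*--
---***--
---**---
--------
--------
t=12: --------
---*>---
---*-*--
---***--
---**---
--------
--------
t=13: --------
---**---
---*v*--
---***--
---**---
--------
--------
t=14: --------
---**---
---<**--
---***--
---**---
--------
--------
t=15: --------
---**---
----**--
---v**--
---**---
--------
--------
t=16: --------
---**---
----**--
---->*--
---**---
--------
--------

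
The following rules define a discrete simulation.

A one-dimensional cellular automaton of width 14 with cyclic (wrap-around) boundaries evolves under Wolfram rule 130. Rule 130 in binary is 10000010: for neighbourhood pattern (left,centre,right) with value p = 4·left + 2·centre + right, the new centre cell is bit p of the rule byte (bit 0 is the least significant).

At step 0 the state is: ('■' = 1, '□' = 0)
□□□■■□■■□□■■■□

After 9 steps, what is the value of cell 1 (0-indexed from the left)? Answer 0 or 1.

1

k=0  □□□■■□■■□□■■■□
k=1  □□■□□□□□□■□■□□
k=2  □■□□□□□□■□□□□□
k=3  ■□□□□□□■□□□□□□
k=4  □□□□□□■□□□□□□■
k=5  □□□□□■□□□□□□■□
k=6  □□□□■□□□□□□■□□
k=7  □□□■□□□□□□■□□□
k=8  □□■□□□□□□■□□□□
k=9  □■□□□□□□■□□□□□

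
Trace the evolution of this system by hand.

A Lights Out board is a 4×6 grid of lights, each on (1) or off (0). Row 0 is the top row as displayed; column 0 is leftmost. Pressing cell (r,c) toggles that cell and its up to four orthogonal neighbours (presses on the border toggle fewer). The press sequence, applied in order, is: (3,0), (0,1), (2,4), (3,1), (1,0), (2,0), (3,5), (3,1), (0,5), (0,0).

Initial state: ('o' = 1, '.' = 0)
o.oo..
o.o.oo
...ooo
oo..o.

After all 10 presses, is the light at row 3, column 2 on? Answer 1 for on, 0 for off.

0

[0] o.oo..
o.o.oo
...ooo
oo..o.
[1] o.oo..
o.o.oo
o..ooo
....o.
[2] .o.o..
ooo.oo
o..ooo
....o.
[3] .o.o..
ooo..o
o.....
......
[4] .o.o..
ooo..o
oo....
ooo...
[5] oo.o..
..o..o
.o....
ooo...
[6] oo.o..
o.o..o
o.....
.oo...
[7] oo.o..
o.o..o
o....o
.oo.oo
[8] oo.o..
o.o..o
oo...o
o...oo
[9] oo.ooo
o.o...
oo...o
o...oo
[10] ...ooo
..o...
oo...o
o...oo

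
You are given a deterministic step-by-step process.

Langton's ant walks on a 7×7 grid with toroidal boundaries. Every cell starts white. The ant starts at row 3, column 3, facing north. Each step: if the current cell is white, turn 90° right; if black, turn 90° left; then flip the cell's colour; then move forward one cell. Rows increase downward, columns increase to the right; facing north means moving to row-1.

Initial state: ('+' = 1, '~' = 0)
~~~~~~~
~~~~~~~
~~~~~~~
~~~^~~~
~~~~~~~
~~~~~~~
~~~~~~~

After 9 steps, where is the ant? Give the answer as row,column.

3,2

step 0: ~~~~~~~
~~~~~~~
~~~~~~~
~~~^~~~
~~~~~~~
~~~~~~~
~~~~~~~
step 1: ~~~~~~~
~~~~~~~
~~~~~~~
~~~+>~~
~~~~~~~
~~~~~~~
~~~~~~~
step 2: ~~~~~~~
~~~~~~~
~~~~~~~
~~~++~~
~~~~v~~
~~~~~~~
~~~~~~~
step 3: ~~~~~~~
~~~~~~~
~~~~~~~
~~~++~~
~~~<+~~
~~~~~~~
~~~~~~~
step 4: ~~~~~~~
~~~~~~~
~~~~~~~
~~~^+~~
~~~++~~
~~~~~~~
~~~~~~~
step 5: ~~~~~~~
~~~~~~~
~~~~~~~
~~<~+~~
~~~++~~
~~~~~~~
~~~~~~~
step 6: ~~~~~~~
~~~~~~~
~~^~~~~
~~+~+~~
~~~++~~
~~~~~~~
~~~~~~~
step 7: ~~~~~~~
~~~~~~~
~~+>~~~
~~+~+~~
~~~++~~
~~~~~~~
~~~~~~~
step 8: ~~~~~~~
~~~~~~~
~~++~~~
~~+v+~~
~~~++~~
~~~~~~~
~~~~~~~
step 9: ~~~~~~~
~~~~~~~
~~++~~~
~~<++~~
~~~++~~
~~~~~~~
~~~~~~~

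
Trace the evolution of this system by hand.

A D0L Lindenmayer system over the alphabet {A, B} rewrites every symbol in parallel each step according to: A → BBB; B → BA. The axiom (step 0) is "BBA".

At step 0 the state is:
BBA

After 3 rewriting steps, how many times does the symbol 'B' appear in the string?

t=0: BBA
t=1: BABABBB
t=2: BABBBBABBBBABABA
t=3: BABBBBABABABABBBBABABABABBBBABBBBABBB

26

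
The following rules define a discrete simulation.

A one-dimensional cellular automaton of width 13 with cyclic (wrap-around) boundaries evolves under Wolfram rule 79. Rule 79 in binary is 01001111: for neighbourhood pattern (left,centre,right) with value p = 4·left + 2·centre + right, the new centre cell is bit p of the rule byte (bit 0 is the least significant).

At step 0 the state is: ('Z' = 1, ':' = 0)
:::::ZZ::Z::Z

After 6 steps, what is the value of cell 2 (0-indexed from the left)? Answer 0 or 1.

[0] :::::ZZ::Z::Z
[1] :ZZZZZZ:ZZ:ZZ
[2] :Z::::Z:ZZ:ZZ
[3] :Z:ZZZZ:ZZ:ZZ
[4] :Z:Z::Z:ZZ:ZZ
[5] :Z:Z:ZZ:ZZ:ZZ
[6] :Z:Z:ZZ:ZZ:ZZ

0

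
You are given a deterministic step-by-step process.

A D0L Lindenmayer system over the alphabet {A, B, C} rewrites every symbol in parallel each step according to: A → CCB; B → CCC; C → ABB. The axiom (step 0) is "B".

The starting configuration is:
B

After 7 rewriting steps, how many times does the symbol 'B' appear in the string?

480

step 0: B
step 1: CCC
step 2: ABBABBABB
step 3: CCBCCCCCCCCBCCCCCCCCBCCCCCC
step 4: ABBABBCCCABBABBABBABBABBABBABBABBCCCABBABBABBABBABBABBABBABBCCCABBABBABBABBABBABB
step 5: CCBCCCCCCCCBCCCCCCABBABBABBCCBCCCCCCCCBCCCCCCCCBCCCCCCCCBC…BABBCCBCCCCCCCCBCCCCCCCCBCCCCCCCCBCCCCCCCCBCCCCCCCCBCCCCCC  (len 243)
step 6: ABBABBCCCABBABBABBABBABBABBABBABBCCCABBABBABBABBABBABBCCBC…BABBABBABBCCCABBABBABBABBABBABBABBABBCCCABBABBABBABBABBABB  (len 729)
step 7: CCBCCCCCCCCBCCCCCCABBABBABBCCBCCCCCCCCBCCCCCCCCBCCCCCCCCBC…BABBCCBCCCCCCCCBCCCCCCCCBCCCCCCCCBCCCCCCCCBCCCCCCCCBCCCCCC  (len 2187)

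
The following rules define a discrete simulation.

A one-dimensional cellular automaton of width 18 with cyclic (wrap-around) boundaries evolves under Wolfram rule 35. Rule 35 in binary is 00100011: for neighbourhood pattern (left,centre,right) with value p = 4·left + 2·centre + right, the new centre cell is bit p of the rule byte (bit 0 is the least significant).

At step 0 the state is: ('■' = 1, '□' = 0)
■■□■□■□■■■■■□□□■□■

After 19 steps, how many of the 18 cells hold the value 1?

5

gen 0: ■■□■□■□■■■■■□□□■□■
gen 1: □□■□■□■□□□□□□■■□■□
gen 2: ■■□■□■□□■■■■■□□■□□
gen 3: □□■□■□□■□□□□□□■□□■
gen 4: □■□■□□■□□■■■■■□□■□
gen 5: ■□■□□■□□■□□□□□□■□□
gen 6: □■□□■□□■□□■■■■■□□■
gen 7: ■□□■□□■□□■□□□□□□■□
gen 8: □□■□□■□□■□□■■■■■□■
gen 9: □■□□■□□■□□■□□□□□■□
gen 10: ■□□■□□■□□■□□■■■■□□
gen 11: □□■□□■□□■□□■□□□□□■
gen 12: □■□□■□□■□□■□□■■■■□
gen 13: ■□□■□□■□□■□□■□□□□□
gen 14: □□■□□■□□■□□■□□■■■■
gen 15: □■□□■□□■□□■□□■□□□□
gen 16: ■□□■□□■□□■□□■□□■■■
gen 17: □□■□□■□□■□□■□□■□□□
gen 18: ■■□□■□□■□□■□□■□□■■
gen 19: □□□■□□■□□■□□■□□■□□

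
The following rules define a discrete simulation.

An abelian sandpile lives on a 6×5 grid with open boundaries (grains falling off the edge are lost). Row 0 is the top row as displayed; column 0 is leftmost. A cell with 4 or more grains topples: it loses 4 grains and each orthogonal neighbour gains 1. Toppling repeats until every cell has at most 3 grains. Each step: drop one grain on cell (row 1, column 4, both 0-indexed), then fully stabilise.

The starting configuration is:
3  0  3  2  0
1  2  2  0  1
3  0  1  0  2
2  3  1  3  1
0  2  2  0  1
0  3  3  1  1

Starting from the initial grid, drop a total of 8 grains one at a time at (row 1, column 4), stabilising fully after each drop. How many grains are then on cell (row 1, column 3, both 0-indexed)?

t=0: 3  0  3  2  0
1  2  2  0  1
3  0  1  0  2
2  3  1  3  1
0  2  2  0  1
0  3  3  1  1
t=1: 3  0  3  2  0
1  2  2  0  2
3  0  1  0  2
2  3  1  3  1
0  2  2  0  1
0  3  3  1  1
t=2: 3  0  3  2  0
1  2  2  0  3
3  0  1  0  2
2  3  1  3  1
0  2  2  0  1
0  3  3  1  1
t=3: 3  0  3  2  1
1  2  2  1  0
3  0  1  0  3
2  3  1  3  1
0  2  2  0  1
0  3  3  1  1
t=4: 3  0  3  2  1
1  2  2  1  1
3  0  1  0  3
2  3  1  3  1
0  2  2  0  1
0  3  3  1  1
t=5: 3  0  3  2  1
1  2  2  1  2
3  0  1  0  3
2  3  1  3  1
0  2  2  0  1
0  3  3  1  1
t=6: 3  0  3  2  1
1  2  2  1  3
3  0  1  0  3
2  3  1  3  1
0  2  2  0  1
0  3  3  1  1
t=7: 3  0  3  2  2
1  2  2  2  1
3  0  1  1  0
2  3  1  3  2
0  2  2  0  1
0  3  3  1  1
t=8: 3  0  3  2  2
1  2  2  2  2
3  0  1  1  0
2  3  1  3  2
0  2  2  0  1
0  3  3  1  1

2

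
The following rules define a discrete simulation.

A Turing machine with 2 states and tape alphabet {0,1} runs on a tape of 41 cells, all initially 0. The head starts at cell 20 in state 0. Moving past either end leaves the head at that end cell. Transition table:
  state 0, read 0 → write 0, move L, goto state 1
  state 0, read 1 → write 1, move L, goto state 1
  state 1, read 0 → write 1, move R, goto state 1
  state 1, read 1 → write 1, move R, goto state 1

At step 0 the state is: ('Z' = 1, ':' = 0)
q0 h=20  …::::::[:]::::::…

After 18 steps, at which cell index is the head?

t=0: q0 h=20  …::::::[:]::::::…
t=1: q1 h=19  …::::::[:]::::::…
t=2: q1 h=20  …:::::Z[:]::::::…
t=3: q1 h=21  …::::ZZ[:]::::::…
t=4: q1 h=22  …:::ZZZ[:]::::::…
t=5: q1 h=23  …::ZZZZ[:]::::::…
t=6: q1 h=24  …:ZZZZZ[:]::::::…
t=7: q1 h=25  …ZZZZZZ[:]::::::…
t=8: q1 h=26  …ZZZZZZ[:]::::::…
t=9: q1 h=27  …ZZZZZZ[:]::::::…
t=10: q1 h=28  …ZZZZZZ[:]::::::…
t=11: q1 h=29  …ZZZZZZ[:]::::::…
t=12: q1 h=30  …ZZZZZZ[:]::::::…
t=13: q1 h=31  …ZZZZZZ[:]::::::…
t=14: q1 h=32  …ZZZZZZ[:]::::::…
t=15: q1 h=33  …ZZZZZZ[:]::::::…
t=16: q1 h=34  …ZZZZZZ[:]::::::|
t=17: q1 h=35  …ZZZZZZ[:]:::::|
t=18: q1 h=36  …ZZZZZZ[:]::::|

36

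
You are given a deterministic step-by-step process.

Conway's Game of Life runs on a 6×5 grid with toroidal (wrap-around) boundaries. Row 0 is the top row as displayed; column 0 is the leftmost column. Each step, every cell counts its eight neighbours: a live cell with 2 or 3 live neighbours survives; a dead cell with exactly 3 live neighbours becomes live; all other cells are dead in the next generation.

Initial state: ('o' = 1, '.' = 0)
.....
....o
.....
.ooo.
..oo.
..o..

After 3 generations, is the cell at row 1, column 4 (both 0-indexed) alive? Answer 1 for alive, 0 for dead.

gen 0: .....
....o
.....
.ooo.
..oo.
..o..
gen 1: .....
.....
..oo.
.o.o.
.....
..oo.
gen 2: .....
.....
..oo.
...o.
...o.
.....
gen 3: .....
.....
..oo.
...oo
.....
.....

0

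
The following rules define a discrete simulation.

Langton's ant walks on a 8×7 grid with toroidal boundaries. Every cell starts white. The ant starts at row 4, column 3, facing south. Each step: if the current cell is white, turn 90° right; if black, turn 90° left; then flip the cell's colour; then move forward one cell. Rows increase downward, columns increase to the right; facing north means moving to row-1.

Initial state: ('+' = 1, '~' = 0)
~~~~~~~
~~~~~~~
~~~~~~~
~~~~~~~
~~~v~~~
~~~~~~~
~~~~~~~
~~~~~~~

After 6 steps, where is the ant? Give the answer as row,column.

5,4

k=0  ~~~~~~~
~~~~~~~
~~~~~~~
~~~~~~~
~~~v~~~
~~~~~~~
~~~~~~~
~~~~~~~
k=1  ~~~~~~~
~~~~~~~
~~~~~~~
~~~~~~~
~~<+~~~
~~~~~~~
~~~~~~~
~~~~~~~
k=2  ~~~~~~~
~~~~~~~
~~~~~~~
~~^~~~~
~~++~~~
~~~~~~~
~~~~~~~
~~~~~~~
k=3  ~~~~~~~
~~~~~~~
~~~~~~~
~~+>~~~
~~++~~~
~~~~~~~
~~~~~~~
~~~~~~~
k=4  ~~~~~~~
~~~~~~~
~~~~~~~
~~++~~~
~~+v~~~
~~~~~~~
~~~~~~~
~~~~~~~
k=5  ~~~~~~~
~~~~~~~
~~~~~~~
~~++~~~
~~+~>~~
~~~~~~~
~~~~~~~
~~~~~~~
k=6  ~~~~~~~
~~~~~~~
~~~~~~~
~~++~~~
~~+~+~~
~~~~v~~
~~~~~~~
~~~~~~~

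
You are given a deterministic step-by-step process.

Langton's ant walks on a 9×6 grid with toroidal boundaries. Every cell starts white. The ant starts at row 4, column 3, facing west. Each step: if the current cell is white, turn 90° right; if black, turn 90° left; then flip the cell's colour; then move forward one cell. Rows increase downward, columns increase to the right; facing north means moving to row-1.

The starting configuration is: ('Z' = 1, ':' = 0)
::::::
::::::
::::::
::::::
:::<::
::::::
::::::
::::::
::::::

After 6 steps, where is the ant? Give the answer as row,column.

5,2

gen 0: ::::::
::::::
::::::
::::::
:::<::
::::::
::::::
::::::
::::::
gen 1: ::::::
::::::
::::::
:::^::
:::Z::
::::::
::::::
::::::
::::::
gen 2: ::::::
::::::
::::::
:::Z>:
:::Z::
::::::
::::::
::::::
::::::
gen 3: ::::::
::::::
::::::
:::ZZ:
:::Zv:
::::::
::::::
::::::
::::::
gen 4: ::::::
::::::
::::::
:::ZZ:
:::<Z:
::::::
::::::
::::::
::::::
gen 5: ::::::
::::::
::::::
:::ZZ:
::::Z:
:::v::
::::::
::::::
::::::
gen 6: ::::::
::::::
::::::
:::ZZ:
::::Z:
::<Z::
::::::
::::::
::::::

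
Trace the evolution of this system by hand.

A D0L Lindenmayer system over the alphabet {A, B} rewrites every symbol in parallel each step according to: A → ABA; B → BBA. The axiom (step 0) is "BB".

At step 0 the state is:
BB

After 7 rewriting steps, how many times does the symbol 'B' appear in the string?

2188

gen 0: BB
gen 1: BBABBA
gen 2: BBABBAABABBABBAABA
gen 3: BBABBAABABBABBAABAABABBAABABBABBAABABBABBAABAABABBAABA
gen 4: BBABBAABABBABBAABAABABBAABABBABBAABABBABBAABAABABBAABAABAB…AABABBABBAABABBABBAABAABABBAABAABABBAABABBABBAABAABABBAABA  (len 162)
gen 5: BBABBAABABBABBAABAABABBAABABBABBAABABBABBAABAABABBAABAABAB…AABABBABBAABABBABBAABAABABBAABAABABBAABABBABBAABAABABBAABA  (len 486)
gen 6: BBABBAABABBABBAABAABABBAABABBABBAABABBABBAABAABABBAABAABAB…AABABBABBAABABBABBAABAABABBAABAABABBAABABBABBAABAABABBAABA  (len 1458)
gen 7: BBABBAABABBABBAABAABABBAABABBABBAABABBABBAABAABABBAABAABAB…AABABBABBAABABBABBAABAABABBAABAABABBAABABBABBAABAABABBAABA  (len 4374)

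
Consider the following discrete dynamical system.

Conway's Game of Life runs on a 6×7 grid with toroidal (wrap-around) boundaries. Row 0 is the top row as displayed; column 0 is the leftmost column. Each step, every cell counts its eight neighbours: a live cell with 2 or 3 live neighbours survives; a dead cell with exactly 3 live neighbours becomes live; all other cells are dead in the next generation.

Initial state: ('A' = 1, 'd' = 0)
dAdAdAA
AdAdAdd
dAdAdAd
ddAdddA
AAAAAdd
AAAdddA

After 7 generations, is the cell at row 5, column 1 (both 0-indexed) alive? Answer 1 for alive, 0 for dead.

0

k=0  dAdAdAA
AdAdAdd
dAdAdAd
ddAdddA
AAAAAdd
AAAdddA
k=1  dddAAAd
Adddddd
AAdAAAA
dddddAA
dddddAd
ddddddd
k=2  ddddAdd
AAAdddd
dAddAdd
ddddddd
dddddAA
dddddAd
k=3  dAddddd
AAAAddd
AAAdddd
dddddAd
dddddAA
ddddAAA
k=4  dAdAAAA
dddAddd
AddAddA
AAdddAd
ddddddd
AdddAdA
k=5  ddAAddA
dddAddd
AAAdAdA
AAddddd
dAdddAd
AddAAdA
k=6  AdAddAA
ddddAAA
ddAAddA
dddddAd
dAAdAAd
AAdAAdA
k=7  ddAdddd
dAAdAdd
dddAddA
dAdddAA
dAAdddd
ddddddd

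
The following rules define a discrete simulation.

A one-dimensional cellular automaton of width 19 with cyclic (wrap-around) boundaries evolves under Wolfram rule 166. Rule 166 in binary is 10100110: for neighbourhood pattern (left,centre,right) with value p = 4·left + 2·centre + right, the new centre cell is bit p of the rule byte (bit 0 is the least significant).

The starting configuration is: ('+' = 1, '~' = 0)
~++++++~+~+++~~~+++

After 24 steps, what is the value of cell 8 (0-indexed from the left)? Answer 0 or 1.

0

gen 0: ~++++++~+~+++~~~+++
gen 1: +~++++~+++~+~~~+~+~
gen 2: ++~++~+~+~++~~+++++
gen 3: +~+~~+++++~~~+~++++
gen 4: ~++~+~+++~~~+++~+++
gen 5: +~~+++~+~~~+~+~+~+~
gen 6: +~+~+~++~~+++++++++
gen 7: ~+++++~~~+~++++++++
gen 8: +~+++~~~+++~++++++~
gen 9: ++~+~~~+~+~+~++++~+
gen 10: +~++~~+++++++~++~+~
gen 11: ++~~~+~+++++~+~~+++
gen 12: +~~~+++~+++~++~+~++
gen 13: ~~~+~+~+~+~+~~+++~+
gen 14: ~~++++++++++~+~+~++
gen 15: ~+~++++++++~+++++~~
gen 16: +++~++++++~+~+++~~~
gen 17: ~+~+~++++~+++~+~~~+
gen 18: +++++~++~+~+~++~~++
gen 19: ++++~+~~+++++~~~+~+
gen 20: +++~++~+~+++~~~+++~
gen 21: ~+~+~~+++~+~~~+~+~+
gen 22: ++++~+~+~++~~++++++
gen 23: +++~+++++~~~+~+++++
gen 24: ++~+~+++~~~+++~++++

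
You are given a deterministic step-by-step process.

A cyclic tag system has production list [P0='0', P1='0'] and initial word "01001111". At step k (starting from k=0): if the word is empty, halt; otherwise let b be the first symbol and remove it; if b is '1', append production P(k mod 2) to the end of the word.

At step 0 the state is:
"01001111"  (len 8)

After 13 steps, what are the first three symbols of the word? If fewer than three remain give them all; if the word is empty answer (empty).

k=0  "01001111"  (len 8)
k=1  "1001111"  (len 7)
k=2  "0011110"  (len 7)
k=3  "011110"  (len 6)
k=4  "11110"  (len 5)
k=5  "11100"  (len 5)
k=6  "11000"  (len 5)
k=7  "10000"  (len 5)
k=8  "00000"  (len 5)
k=9  "0000"  (len 4)
k=10  "000"  (len 3)
k=11  "00"  (len 2)
k=12  "0"  (len 1)
k=13  (halted — word empty)

(empty)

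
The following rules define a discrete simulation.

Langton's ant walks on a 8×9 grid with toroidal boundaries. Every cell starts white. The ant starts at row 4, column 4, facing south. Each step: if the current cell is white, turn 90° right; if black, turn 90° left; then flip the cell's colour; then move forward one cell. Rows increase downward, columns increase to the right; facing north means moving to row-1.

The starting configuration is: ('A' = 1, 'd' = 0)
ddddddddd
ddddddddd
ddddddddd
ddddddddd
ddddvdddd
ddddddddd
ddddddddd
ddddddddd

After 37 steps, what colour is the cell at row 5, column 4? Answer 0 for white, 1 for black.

gen 0: ddddddddd
ddddddddd
ddddddddd
ddddddddd
ddddvdddd
ddddddddd
ddddddddd
ddddddddd
gen 1: ddddddddd
ddddddddd
ddddddddd
ddddddddd
ddd<Adddd
ddddddddd
ddddddddd
ddddddddd
gen 2: ddddddddd
ddddddddd
ddddddddd
ddd^ddddd
dddAAdddd
ddddddddd
ddddddddd
ddddddddd
gen 3: ddddddddd
ddddddddd
ddddddddd
dddA>dddd
dddAAdddd
ddddddddd
ddddddddd
ddddddddd
gen 4: ddddddddd
ddddddddd
ddddddddd
dddAAdddd
dddAvdddd
ddddddddd
ddddddddd
ddddddddd
gen 5: ddddddddd
ddddddddd
ddddddddd
dddAAdddd
dddAd>ddd
ddddddddd
ddddddddd
ddddddddd
gen 6: ddddddddd
ddddddddd
ddddddddd
dddAAdddd
dddAdAddd
dddddvddd
ddddddddd
ddddddddd
gen 7: ddddddddd
ddddddddd
ddddddddd
dddAAdddd
dddAdAddd
dddd<Addd
ddddddddd
ddddddddd
gen 8: ddddddddd
ddddddddd
ddddddddd
dddAAdddd
dddA^Addd
ddddAAddd
ddddddddd
ddddddddd
gen 9: ddddddddd
ddddddddd
ddddddddd
dddAAdddd
dddAA>ddd
ddddAAddd
ddddddddd
ddddddddd
gen 10: ddddddddd
ddddddddd
ddddddddd
dddAA^ddd
dddAAdddd
ddddAAddd
ddddddddd
ddddddddd
gen 11: ddddddddd
ddddddddd
ddddddddd
dddAAA>dd
dddAAdddd
ddddAAddd
ddddddddd
ddddddddd
gen 12: ddddddddd
ddddddddd
ddddddddd
dddAAAAdd
dddAAdvdd
ddddAAddd
ddddddddd
ddddddddd
gen 13: ddddddddd
ddddddddd
ddddddddd
dddAAAAdd
dddAA<Add
ddddAAddd
ddddddddd
ddddddddd
gen 14: ddddddddd
ddddddddd
ddddddddd
dddAA^Add
dddAAAAdd
ddddAAddd
ddddddddd
ddddddddd
gen 15: ddddddddd
ddddddddd
ddddddddd
dddA<dAdd
dddAAAAdd
ddddAAddd
ddddddddd
ddddddddd
gen 16: ddddddddd
ddddddddd
ddddddddd
dddAddAdd
dddAvAAdd
ddddAAddd
ddddddddd
ddddddddd
gen 17: ddddddddd
ddddddddd
ddddddddd
dddAddAdd
dddAd>Add
ddddAAddd
ddddddddd
ddddddddd
gen 18: ddddddddd
ddddddddd
ddddddddd
dddAd^Add
dddAddAdd
ddddAAddd
ddddddddd
ddddddddd
gen 19: ddddddddd
ddddddddd
ddddddddd
dddAdA>dd
dddAddAdd
ddddAAddd
ddddddddd
ddddddddd
gen 20: ddddddddd
ddddddddd
dddddd^dd
dddAdAddd
dddAddAdd
ddddAAddd
ddddddddd
ddddddddd
gen 21: ddddddddd
ddddddddd
ddddddA>d
dddAdAddd
dddAddAdd
ddddAAddd
ddddddddd
ddddddddd
gen 22: ddddddddd
ddddddddd
ddddddAAd
dddAdAdvd
dddAddAdd
ddddAAddd
ddddddddd
ddddddddd
gen 23: ddddddddd
ddddddddd
ddddddAAd
dddAdA<Ad
dddAddAdd
ddddAAddd
ddddddddd
ddddddddd
gen 24: ddddddddd
ddddddddd
dddddd^Ad
dddAdAAAd
dddAddAdd
ddddAAddd
ddddddddd
ddddddddd
gen 25: ddddddddd
ddddddddd
ddddd<dAd
dddAdAAAd
dddAddAdd
ddddAAddd
ddddddddd
ddddddddd
gen 26: ddddddddd
ddddd^ddd
dddddAdAd
dddAdAAAd
dddAddAdd
ddddAAddd
ddddddddd
ddddddddd
gen 27: ddddddddd
dddddA>dd
dddddAdAd
dddAdAAAd
dddAddAdd
ddddAAddd
ddddddddd
ddddddddd
gen 28: ddddddddd
dddddAAdd
dddddAvAd
dddAdAAAd
dddAddAdd
ddddAAddd
ddddddddd
ddddddddd
gen 29: ddddddddd
dddddAAdd
ddddd<AAd
dddAdAAAd
dddAddAdd
ddddAAddd
ddddddddd
ddddddddd
gen 30: ddddddddd
dddddAAdd
ddddddAAd
dddAdvAAd
dddAddAdd
ddddAAddd
ddddddddd
ddddddddd
gen 31: ddddddddd
dddddAAdd
ddddddAAd
dddAdd>Ad
dddAddAdd
ddddAAddd
ddddddddd
ddddddddd
gen 32: ddddddddd
dddddAAdd
dddddd^Ad
dddAdddAd
dddAddAdd
ddddAAddd
ddddddddd
ddddddddd
gen 33: ddddddddd
dddddAAdd
ddddd<dAd
dddAdddAd
dddAddAdd
ddddAAddd
ddddddddd
ddddddddd
gen 34: ddddddddd
ddddd^Add
dddddAdAd
dddAdddAd
dddAddAdd
ddddAAddd
ddddddddd
ddddddddd
gen 35: ddddddddd
dddd<dAdd
dddddAdAd
dddAdddAd
dddAddAdd
ddddAAddd
ddddddddd
ddddddddd
gen 36: dddd^dddd
ddddAdAdd
dddddAdAd
dddAdddAd
dddAddAdd
ddddAAddd
ddddddddd
ddddddddd
gen 37: ddddA>ddd
ddddAdAdd
dddddAdAd
dddAdddAd
dddAddAdd
ddddAAddd
ddddddddd
ddddddddd

1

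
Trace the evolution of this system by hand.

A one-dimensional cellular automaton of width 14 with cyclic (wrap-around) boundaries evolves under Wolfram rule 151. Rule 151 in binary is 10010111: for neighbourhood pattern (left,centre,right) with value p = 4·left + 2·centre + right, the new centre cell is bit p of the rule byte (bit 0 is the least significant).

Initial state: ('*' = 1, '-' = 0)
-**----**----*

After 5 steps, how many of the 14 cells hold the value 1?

k=0  -**----**----*
k=1  ---****--*****
k=2  ***-**-**-***-
k=3  -*---------*--
k=4  **************
k=5  **************

14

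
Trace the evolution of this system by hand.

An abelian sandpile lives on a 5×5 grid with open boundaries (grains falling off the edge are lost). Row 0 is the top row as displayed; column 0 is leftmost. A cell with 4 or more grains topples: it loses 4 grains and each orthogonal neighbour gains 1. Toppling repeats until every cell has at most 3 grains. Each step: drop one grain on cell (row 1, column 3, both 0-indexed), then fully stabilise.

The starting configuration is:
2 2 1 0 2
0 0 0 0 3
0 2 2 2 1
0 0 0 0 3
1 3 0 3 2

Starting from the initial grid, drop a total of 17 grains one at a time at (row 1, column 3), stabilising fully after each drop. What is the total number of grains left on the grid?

step 0: 2 2 1 0 2
0 0 0 0 3
0 2 2 2 1
0 0 0 0 3
1 3 0 3 2
step 1: 2 2 1 0 2
0 0 0 1 3
0 2 2 2 1
0 0 0 0 3
1 3 0 3 2
step 2: 2 2 1 0 2
0 0 0 2 3
0 2 2 2 1
0 0 0 0 3
1 3 0 3 2
step 3: 2 2 1 0 2
0 0 0 3 3
0 2 2 2 1
0 0 0 0 3
1 3 0 3 2
step 4: 2 2 1 1 3
0 0 1 1 0
0 2 2 3 2
0 0 0 0 3
1 3 0 3 2
step 5: 2 2 1 1 3
0 0 1 2 0
0 2 2 3 2
0 0 0 0 3
1 3 0 3 2
step 6: 2 2 1 1 3
0 0 1 3 0
0 2 2 3 2
0 0 0 0 3
1 3 0 3 2
step 7: 2 2 1 2 3
0 0 2 1 1
0 2 3 0 3
0 0 0 1 3
1 3 0 3 2
step 8: 2 2 1 2 3
0 0 2 2 1
0 2 3 0 3
0 0 0 1 3
1 3 0 3 2
step 9: 2 2 1 2 3
0 0 2 3 1
0 2 3 0 3
0 0 0 1 3
1 3 0 3 2
step 10: 2 2 1 3 3
0 0 3 0 2
0 2 3 1 3
0 0 0 1 3
1 3 0 3 2
step 11: 2 2 1 3 3
0 0 3 1 2
0 2 3 1 3
0 0 0 1 3
1 3 0 3 2
step 12: 2 2 1 3 3
0 0 3 2 2
0 2 3 1 3
0 0 0 1 3
1 3 0 3 2
step 13: 2 2 1 3 3
0 0 3 3 2
0 2 3 1 3
0 0 0 1 3
1 3 0 3 2
step 14: 2 2 3 2 1
0 1 2 0 2
0 3 1 1 2
0 0 1 3 0
1 3 0 3 3
step 15: 2 2 3 2 1
0 1 2 1 2
0 3 1 1 2
0 0 1 3 0
1 3 0 3 3
step 16: 2 2 3 2 1
0 1 2 2 2
0 3 1 1 2
0 0 1 3 0
1 3 0 3 3
step 17: 2 2 3 2 1
0 1 2 3 2
0 3 1 1 2
0 0 1 3 0
1 3 0 3 3

39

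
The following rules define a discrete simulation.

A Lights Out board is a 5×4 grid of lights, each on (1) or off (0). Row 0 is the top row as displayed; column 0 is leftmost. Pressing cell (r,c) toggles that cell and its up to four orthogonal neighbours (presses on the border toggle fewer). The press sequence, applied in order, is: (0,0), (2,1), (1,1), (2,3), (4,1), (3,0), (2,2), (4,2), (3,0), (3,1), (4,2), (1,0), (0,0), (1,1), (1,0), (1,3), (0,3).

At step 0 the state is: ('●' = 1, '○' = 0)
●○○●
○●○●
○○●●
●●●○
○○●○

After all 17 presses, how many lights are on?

8

step 0: ●○○●
○●○●
○○●●
●●●○
○○●○
step 1: ○●○●
●●○●
○○●●
●●●○
○○●○
step 2: ○●○●
●○○●
●●○●
●○●○
○○●○
step 3: ○○○●
○●●●
●○○●
●○●○
○○●○
step 4: ○○○●
○●●○
●○●○
●○●●
○○●○
step 5: ○○○●
○●●○
●○●○
●●●●
●●○○
step 6: ○○○●
○●●○
○○●○
○○●●
○●○○
step 7: ○○○●
○●○○
○●○●
○○○●
○●○○
step 8: ○○○●
○●○○
○●○●
○○●●
○○●●
step 9: ○○○●
○●○○
●●○●
●●●●
●○●●
step 10: ○○○●
○●○○
●○○●
○○○●
●●●●
step 11: ○○○●
○●○○
●○○●
○○●●
●○○○
step 12: ●○○●
●○○○
○○○●
○○●●
●○○○
step 13: ○●○●
○○○○
○○○●
○○●●
●○○○
step 14: ○○○●
●●●○
○●○●
○○●●
●○○○
step 15: ●○○●
○○●○
●●○●
○○●●
●○○○
step 16: ●○○○
○○○●
●●○○
○○●●
●○○○
step 17: ●○●●
○○○○
●●○○
○○●●
●○○○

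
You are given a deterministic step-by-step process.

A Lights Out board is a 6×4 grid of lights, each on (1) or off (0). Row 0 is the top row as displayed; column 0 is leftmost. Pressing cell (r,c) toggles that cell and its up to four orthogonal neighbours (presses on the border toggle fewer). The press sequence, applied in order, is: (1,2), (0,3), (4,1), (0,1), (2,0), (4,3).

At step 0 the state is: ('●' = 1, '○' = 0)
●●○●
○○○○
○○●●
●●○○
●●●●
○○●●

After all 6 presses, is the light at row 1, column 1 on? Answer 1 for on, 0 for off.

0) ●●○●
○○○○
○○●●
●●○○
●●●●
○○●●
1) ●●●●
○●●●
○○○●
●●○○
●●●●
○○●●
2) ●●○○
○●●○
○○○●
●●○○
●●●●
○○●●
3) ●●○○
○●●○
○○○●
●○○○
○○○●
○●●●
4) ○○●○
○○●○
○○○●
●○○○
○○○●
○●●●
5) ○○●○
●○●○
●●○●
○○○○
○○○●
○●●●
6) ○○●○
●○●○
●●○●
○○○●
○○●○
○●●○

0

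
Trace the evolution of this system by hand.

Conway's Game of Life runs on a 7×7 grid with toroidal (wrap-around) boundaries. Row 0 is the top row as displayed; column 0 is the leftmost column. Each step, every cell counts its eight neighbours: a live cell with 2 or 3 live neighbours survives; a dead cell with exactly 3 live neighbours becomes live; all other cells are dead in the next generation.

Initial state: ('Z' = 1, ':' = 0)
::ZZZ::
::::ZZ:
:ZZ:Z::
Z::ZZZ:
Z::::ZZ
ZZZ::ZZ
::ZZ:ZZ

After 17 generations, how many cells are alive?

step 0: ::ZZZ::
::::ZZ:
:ZZ:Z::
Z::ZZZ:
Z::::ZZ
ZZZ::ZZ
::ZZ:ZZ
step 1: ::Z:::Z
:Z:::Z:
:ZZ:::Z
Z:ZZ:::
::ZZ:::
::ZZ:::
:::::::
step 2: :::::::
:Z:::ZZ
:::Z::Z
Z::::::
::::Z::
::ZZ:::
::ZZ:::
step 3: ::Z::::
Z::::ZZ
:::::ZZ
:::::::
:::Z:::
::Z:Z::
::ZZ:::
step 4: :ZZZ::Z
Z::::Z:
Z::::Z:
:::::::
:::Z:::
::Z:Z::
:ZZ::::
step 5: :::Z::Z
Z:Z:ZZ:
:::::::
:::::::
:::Z:::
:ZZ::::
Z::::::
step 6: ZZ:ZZZZ
:::ZZZZ
:::::::
:::::::
::Z::::
:ZZ::::
ZZZ::::
step 7: :::::::
::ZZ:::
::::ZZ:
:::::::
:ZZ::::
Z::Z:::
::::ZZ:
step 8: :::ZZ::
:::ZZ::
:::ZZ::
:::::::
:ZZ::::
:ZZZZ::
::::Z::
step 9: :::::Z:
::Z::Z:
:::ZZ::
::ZZ:::
:Z:::::
:Z::Z::
:::::Z:
step 10: ::::ZZZ
:::Z:Z:
::::Z::
::ZZZ::
:Z:Z:::
:::::::
::::ZZ:
step 11: :::Z::Z
:::Z::Z
::Z::Z:
::Z:Z::
:::ZZ::
::::Z::
::::Z:Z
step 12: Z::ZZ:Z
::ZZZZZ
::Z:ZZ:
::Z:ZZ:
::::ZZ:
::::Z::
:::ZZ::
step 13: Z:::::Z
ZZZ::::
:ZZ::::
::::::Z
:::::::
:::::::
:::::::
step 14: Z:::::Z
::Z:::Z
::Z::::
:::::::
:::::::
:::::::
:::::::
step 15: Z:::::Z
ZZ::::Z
:::::::
:::::::
:::::::
:::::::
:::::::
step 16: :Z::::Z
:Z::::Z
Z::::::
:::::::
:::::::
:::::::
:::::::
step 17: :::::::
:Z::::Z
Z::::::
:::::::
:::::::
:::::::
:::::::

3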